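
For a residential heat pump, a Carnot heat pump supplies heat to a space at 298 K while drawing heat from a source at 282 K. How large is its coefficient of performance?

The Carnot heat-pump COP is COP_HP = T_H/(T_H − T_C) = 298.00/(298.00 − 282.00) = 18.6.

COP_HP ≈ 18.6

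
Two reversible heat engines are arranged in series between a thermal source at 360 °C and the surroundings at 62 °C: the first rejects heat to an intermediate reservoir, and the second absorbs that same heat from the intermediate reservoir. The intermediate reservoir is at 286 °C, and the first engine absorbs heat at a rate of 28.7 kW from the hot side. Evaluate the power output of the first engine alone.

T_H = 360 °C → 360 + 273.15 = 633.15 K.
T_C = 62 °C → 62 + 273.15 = 335.15 K.
T_m = 286 °C → 286 + 273.15 = 559.15 K.
First-stage efficiency η₁ = 1 − T_m/T_H = 1 − 559.15/633.15 = 0.1169.
W₁ = η₁·Q_H = 0.1169 × 28.7 = 3.35 kW.

Ẇ₁ ≈ 3.35 kW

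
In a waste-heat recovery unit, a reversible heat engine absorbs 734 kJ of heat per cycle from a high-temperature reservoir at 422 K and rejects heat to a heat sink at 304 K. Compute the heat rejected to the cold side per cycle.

Carnot efficiency: η = 1 − T_C/T_H = 1 − 304.00/422.00 = 0.2796.
For a reversible cycle Q_C/Q_H = T_C/T_H, so Q_C = 734 × 304.00/422.00 = 529 kJ.

Q_C ≈ 529 kJ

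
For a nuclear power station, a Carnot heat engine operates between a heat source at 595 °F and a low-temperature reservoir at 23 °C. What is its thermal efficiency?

T_H = 595 °F → (595 − 32) × 5/9 = 312.78 °C = 585.93 K.
T_C = 23 °C → 23 + 273.15 = 296.15 K.
The Carnot efficiency is η = 1 − T_C/T_H = 1 − 296.15/585.93 = 0.495.

η ≈ 0.495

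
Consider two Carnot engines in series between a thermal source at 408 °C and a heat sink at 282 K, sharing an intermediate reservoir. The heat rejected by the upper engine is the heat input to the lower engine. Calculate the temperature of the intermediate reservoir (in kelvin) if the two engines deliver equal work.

T_m ≈ 482 K

T_H = 408 °C → 408 + 273.15 = 681.15 K.
For reversible stages Q_m = Q_H·(T_m/T_H). Setting W₁ = Q_H(1 − T_m/T_H) equal to W₂ = Q_m(1 − T_C/T_m) = Q_H·(T_m − T_C)/T_H gives T_H − T_m = T_m − T_C, so T_m = (T_H + T_C)/2 = (681.15 + 282.00)/2 = 482 K.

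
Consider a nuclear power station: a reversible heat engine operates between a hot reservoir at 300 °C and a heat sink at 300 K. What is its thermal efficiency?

η ≈ 0.4766

T_H = 300 °C → 300 + 273.15 = 573.15 K.
The Carnot efficiency is η = 1 − T_C/T_H = 1 − 300.00/573.15 = 0.4766.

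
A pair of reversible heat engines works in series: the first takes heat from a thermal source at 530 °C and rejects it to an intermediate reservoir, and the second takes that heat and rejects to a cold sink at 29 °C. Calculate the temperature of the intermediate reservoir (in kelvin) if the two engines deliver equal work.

T_m ≈ 552.6 K

T_H = 530 °C → 530 + 273.15 = 803.15 K.
T_C = 29 °C → 29 + 273.15 = 302.15 K.
For reversible stages Q_m = Q_H·(T_m/T_H). Setting W₁ = Q_H(1 − T_m/T_H) equal to W₂ = Q_m(1 − T_C/T_m) = Q_H·(T_m − T_C)/T_H gives T_H − T_m = T_m − T_C, so T_m = (T_H + T_C)/2 = (803.15 + 302.15)/2 = 552.6 K.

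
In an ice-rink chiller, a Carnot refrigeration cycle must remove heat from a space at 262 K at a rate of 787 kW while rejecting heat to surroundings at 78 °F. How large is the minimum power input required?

T_H = 78 °F → (78 − 32) × 5/9 = 25.56 °C = 298.71 K.
For a reversible refrigerator, COP_R = T_C/(T_H − T_C) = 262.00/36.71 = 7.1379.
W = Q_C/COP_R = 787/7.1379 = 110 kW.

Ẇ_in ≈ 110 kW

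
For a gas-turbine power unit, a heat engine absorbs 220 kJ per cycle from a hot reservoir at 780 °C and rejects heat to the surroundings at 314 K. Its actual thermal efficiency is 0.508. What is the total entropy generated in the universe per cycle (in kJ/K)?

T_H = 780 °C → 780 + 273.15 = 1053.15 K.
W = η·Q_H = 0.508 × 220 = 111.8 kJ, so Q_C = Q_H − W = 108.2 kJ.
The hot reservoir loses entropy Q_H/T_H = 220/1053.15 = 0.2089 kJ/K; the cold reservoir gains Q_C/T_C = 108.2/314.00 = 0.3447 kJ/K.
ΔS_univ = −Q_H/T_H + Q_C/T_C = 0.1358 kJ/K (> 0, since η = 0.508 < η_Carnot = 0.702).

ΔS_univ ≈ 0.1358 kJ/K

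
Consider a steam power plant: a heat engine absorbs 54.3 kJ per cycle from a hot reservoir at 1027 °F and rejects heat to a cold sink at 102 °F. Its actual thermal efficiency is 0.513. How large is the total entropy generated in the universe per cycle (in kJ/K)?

ΔS_univ ≈ 0.01900 kJ/K

T_H = 1027 °F → (1027 − 32) × 5/9 = 552.78 °C = 825.93 K.
T_C = 102 °F → (102 − 32) × 5/9 = 38.89 °C = 312.04 K.
W = η·Q_H = 0.513 × 54.3 = 27.86 kJ, so Q_C = Q_H − W = 26.44 kJ.
Reservoir entropy changes: ΔS_H = −Q_H/T_H = −54.3/825.93 = -0.06574 kJ/K and ΔS_C = +Q_C/T_C = 26.44/312.04 = 0.08475 kJ/K.
ΔS_univ = −Q_H/T_H + Q_C/T_C = 0.01900 kJ/K (> 0, since η = 0.513 < η_Carnot = 0.622).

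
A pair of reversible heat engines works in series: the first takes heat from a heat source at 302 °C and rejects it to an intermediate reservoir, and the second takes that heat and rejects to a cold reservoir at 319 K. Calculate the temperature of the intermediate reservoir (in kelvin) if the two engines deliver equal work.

T_H = 302 °C → 302 + 273.15 = 575.15 K.
For reversible stages Q_m = Q_H·(T_m/T_H). Setting W₁ = Q_H(1 − T_m/T_H) equal to W₂ = Q_m(1 − T_C/T_m) = Q_H·(T_m − T_C)/T_H gives T_H − T_m = T_m − T_C, so T_m = (T_H + T_C)/2 = (575.15 + 319.00)/2 = 447 K.

T_m ≈ 447 K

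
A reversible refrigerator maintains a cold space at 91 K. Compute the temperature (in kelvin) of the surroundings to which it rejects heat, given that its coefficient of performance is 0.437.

T_H ≈ 299 K

COP_R = T_C/(T_H − T_C) ⇒ T_H = T_C·(1 + 1/COP_R) = 91.00 × (1 + 1/0.437) = 299 K.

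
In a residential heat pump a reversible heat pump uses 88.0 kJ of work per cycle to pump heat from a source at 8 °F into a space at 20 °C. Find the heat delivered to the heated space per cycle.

T_H = 20 °C → 20 + 273.15 = 293.15 K.
T_C = 8 °F → (8 − 32) × 5/9 = -13.33 °C = 259.82 K.
For a reversible heat pump, COP_HP = T_H/(T_H − T_C) = 293.15/33.33 = 8.7945.
Q_H = COP_HP · W = 8.7945 × 88.0 = 774 kJ.

Q_H ≈ 774 kJ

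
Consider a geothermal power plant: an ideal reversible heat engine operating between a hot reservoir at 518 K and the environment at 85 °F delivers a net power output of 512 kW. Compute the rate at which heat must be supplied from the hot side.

Q̇_H ≈ 1231 kW

T_C = 85 °F → (85 − 32) × 5/9 = 29.44 °C = 302.59 K.
Carnot efficiency: η = 1 − T_C/T_H = 1 − 302.59/518.00 = 0.4158.
Q_H = W/η = 512/0.4158 = 1231 kW.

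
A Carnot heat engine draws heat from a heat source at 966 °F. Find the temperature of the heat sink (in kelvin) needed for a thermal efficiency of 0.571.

T_C ≈ 340 K

T_H = 966 °F → (966 − 32) × 5/9 = 518.89 °C = 792.04 K.
From η = 1 − T_C/T_H, T_C = T_H·(1 − η) = 792.04 × (1 − 0.571) = 340 K.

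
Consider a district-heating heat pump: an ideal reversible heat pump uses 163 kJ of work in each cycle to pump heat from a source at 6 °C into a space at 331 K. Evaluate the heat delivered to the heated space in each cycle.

T_C = 6 °C → 6 + 273.15 = 279.15 K.
The Carnot heat-pump COP is COP_HP = T_H/(T_H − T_C) = 331.00/51.85 = 6.3838.
Q_H = COP_HP · W = 6.3838 × 163 = 1040 kJ.

Q_H ≈ 1040 kJ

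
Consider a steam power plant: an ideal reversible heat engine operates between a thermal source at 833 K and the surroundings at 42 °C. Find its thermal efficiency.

T_C = 42 °C → 42 + 273.15 = 315.15 K.
Since the cycle is reversible, η = 1 − T_C/T_H = 1 − 315.15/833.00 = 0.6217.

η ≈ 0.6217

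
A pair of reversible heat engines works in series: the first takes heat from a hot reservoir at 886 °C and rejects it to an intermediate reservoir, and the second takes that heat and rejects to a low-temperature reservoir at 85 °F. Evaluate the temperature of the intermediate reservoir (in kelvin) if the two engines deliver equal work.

T_H = 886 °C → 886 + 273.15 = 1159.15 K.
T_C = 85 °F → (85 − 32) × 5/9 = 29.44 °C = 302.59 K.
For reversible stages Q_m = Q_H·(T_m/T_H). Setting W₁ = Q_H(1 − T_m/T_H) equal to W₂ = Q_m(1 − T_C/T_m) = Q_H·(T_m − T_C)/T_H gives T_H − T_m = T_m − T_C, so T_m = (T_H + T_C)/2 = (1159.15 + 302.59)/2 = 731 K.

T_m ≈ 731 K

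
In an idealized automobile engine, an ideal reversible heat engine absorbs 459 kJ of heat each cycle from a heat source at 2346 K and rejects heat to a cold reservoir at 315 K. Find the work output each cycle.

η_rev = 1 − T_C/T_H = 1 − 315.00/2346.00 = 0.8657.
W = η·Q_H = 0.8657 × 459 = 397 kJ.

W ≈ 397 kJ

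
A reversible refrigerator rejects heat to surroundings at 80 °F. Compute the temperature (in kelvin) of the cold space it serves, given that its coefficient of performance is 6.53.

T_C ≈ 260 K

T_H = 80 °F → (80 − 32) × 5/9 = 26.67 °C = 299.82 K.
COP_R = T_C/(T_H − T_C) ⇒ T_C = T_H·COP_R/(1 + COP_R) = 299.82 × 6.53/(1 + 6.53) = 260 K.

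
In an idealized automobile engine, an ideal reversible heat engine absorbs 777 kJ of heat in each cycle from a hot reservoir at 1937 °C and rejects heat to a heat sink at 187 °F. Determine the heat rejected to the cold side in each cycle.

T_H = 1937 °C → 1937 + 273.15 = 2210.15 K.
T_C = 187 °F → (187 − 32) × 5/9 = 86.11 °C = 359.26 K.
For a reversible engine, η = 1 − T_C/T_H = 1 − 359.26/2210.15 = 0.8374.
For a reversible cycle Q_C/Q_H = T_C/T_H, so Q_C = 777 × 359.26/2210.15 = 126.3 kJ.

Q_C ≈ 126.3 kJ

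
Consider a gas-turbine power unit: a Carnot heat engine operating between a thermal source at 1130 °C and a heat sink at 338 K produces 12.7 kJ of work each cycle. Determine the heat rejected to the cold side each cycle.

Q_C ≈ 4.030 kJ

T_H = 1130 °C → 1130 + 273.15 = 1403.15 K.
For a reversible engine, η = 1 − T_C/T_H = 1 − 338.00/1403.15 = 0.7591.
Since Q_C/Q_H = T_C/T_H and Q_H = W/η, Q_C = W·T_C/(T_H − T_C) = 12.7 × 338.00/1065.15 = 4.030 kJ.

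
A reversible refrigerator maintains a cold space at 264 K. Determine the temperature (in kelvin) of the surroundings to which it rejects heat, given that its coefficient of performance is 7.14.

T_H ≈ 301.0 K

COP_R = T_C/(T_H − T_C) ⇒ T_H = T_C·(1 + 1/COP_R) = 264.00 × (1 + 1/7.14) = 301.0 K.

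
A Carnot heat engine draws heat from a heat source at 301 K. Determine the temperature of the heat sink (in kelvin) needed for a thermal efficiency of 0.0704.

From η = 1 − T_C/T_H, T_C = T_H·(1 − η) = 301.00 × (1 − 0.0704) = 280 K.

T_C ≈ 280 K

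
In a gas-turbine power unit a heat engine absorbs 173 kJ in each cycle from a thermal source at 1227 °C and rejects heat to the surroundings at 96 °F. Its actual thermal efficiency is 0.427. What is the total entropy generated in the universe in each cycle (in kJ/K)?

ΔS_univ ≈ 0.206 kJ/K

T_H = 1227 °C → 1227 + 273.15 = 1500.15 K.
T_C = 96 °F → (96 − 32) × 5/9 = 35.56 °C = 308.71 K.
W = η·Q_H = 0.427 × 173 = 73.87 kJ, so Q_C = Q_H − W = 99.13 kJ.
Reservoir entropy changes: ΔS_H = −Q_H/T_H = −173/1500.15 = -0.1153 kJ/K and ΔS_C = +Q_C/T_C = 99.13/308.71 = 0.3211 kJ/K.
ΔS_univ = −Q_H/T_H + Q_C/T_C = 0.206 kJ/K (> 0, since η = 0.427 < η_Carnot = 0.794).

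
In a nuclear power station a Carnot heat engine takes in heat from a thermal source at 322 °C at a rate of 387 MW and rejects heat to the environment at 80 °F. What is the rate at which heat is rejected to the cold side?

T_H = 322 °C → 322 + 273.15 = 595.15 K.
T_C = 80 °F → (80 − 32) × 5/9 = 26.67 °C = 299.82 K.
Since the cycle is reversible, η = 1 − T_C/T_H = 1 − 299.82/595.15 = 0.4962.
For a reversible cycle Q_C/Q_H = T_C/T_H, so Q_C = 387 × 299.82/595.15 = 195 MW.

Q̇_C ≈ 195 MW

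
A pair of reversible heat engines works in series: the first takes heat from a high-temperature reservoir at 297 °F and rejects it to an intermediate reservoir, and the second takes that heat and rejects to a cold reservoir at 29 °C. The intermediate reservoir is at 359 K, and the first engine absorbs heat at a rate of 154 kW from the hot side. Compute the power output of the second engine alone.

T_H = 297 °F → (297 − 32) × 5/9 = 147.22 °C = 420.37 K.
T_C = 29 °C → 29 + 273.15 = 302.15 K.
Heat entering the second stage: Q_m = Q_H·(T_m/T_H) = 154 × 359.00/420.37 = 131.5 kW.
Second-stage efficiency η₂ = 1 − T_C/T_m = 1 − 302.15/359.00 = 0.1584, so W₂ = η₂·Q_m = 20.83 kW.

Ẇ₂ ≈ 20.83 kW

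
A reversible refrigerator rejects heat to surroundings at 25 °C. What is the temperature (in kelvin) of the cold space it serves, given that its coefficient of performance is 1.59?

T_C ≈ 183 K

T_H = 25 °C → 25 + 273.15 = 298.15 K.
COP_R = T_C/(T_H − T_C) ⇒ T_C = T_H·COP_R/(1 + COP_R) = 298.15 × 1.59/(1 + 1.59) = 183 K.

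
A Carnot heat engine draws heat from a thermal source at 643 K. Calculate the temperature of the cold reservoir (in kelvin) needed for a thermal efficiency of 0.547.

T_C ≈ 291 K

From η = 1 − T_C/T_H, T_C = T_H·(1 − η) = 643.00 × (1 − 0.547) = 291 K.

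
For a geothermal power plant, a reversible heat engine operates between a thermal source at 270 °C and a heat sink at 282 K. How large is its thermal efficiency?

η ≈ 0.481

T_H = 270 °C → 270 + 273.15 = 543.15 K.
Since the cycle is reversible, η = 1 − T_C/T_H = 1 − 282.00/543.15 = 0.481.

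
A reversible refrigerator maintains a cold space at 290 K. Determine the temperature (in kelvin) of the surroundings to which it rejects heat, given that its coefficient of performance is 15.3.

COP_R = T_C/(T_H − T_C) ⇒ T_H = T_C·(1 + 1/COP_R) = 290.00 × (1 + 1/15.3) = 309 K.

T_H ≈ 309 K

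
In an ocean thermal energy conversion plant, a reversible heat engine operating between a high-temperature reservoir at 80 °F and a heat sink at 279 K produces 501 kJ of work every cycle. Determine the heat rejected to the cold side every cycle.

T_H = 80 °F → (80 − 32) × 5/9 = 26.67 °C = 299.82 K.
Since the cycle is reversible, η = 1 − T_C/T_H = 1 − 279.00/299.82 = 0.0694.
Since Q_C/Q_H = T_C/T_H and Q_H = W/η, Q_C = W·T_C/(T_H − T_C) = 501 × 279.00/20.82 = 6710 kJ.

Q_C ≈ 6710 kJ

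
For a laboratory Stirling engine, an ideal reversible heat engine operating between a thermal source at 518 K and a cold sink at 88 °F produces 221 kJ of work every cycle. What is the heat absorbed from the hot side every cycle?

Q_H ≈ 536 kJ

T_C = 88 °F → (88 − 32) × 5/9 = 31.11 °C = 304.26 K.
Since the cycle is reversible, η = 1 − T_C/T_H = 1 − 304.26/518.00 = 0.4126.
Q_H = W/η = 221/0.4126 = 536 kJ.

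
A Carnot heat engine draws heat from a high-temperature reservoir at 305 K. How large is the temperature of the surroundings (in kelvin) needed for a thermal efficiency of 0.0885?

From η = 1 − T_C/T_H, T_C = T_H·(1 − η) = 305.00 × (1 − 0.0885) = 278 K.

T_C ≈ 278 K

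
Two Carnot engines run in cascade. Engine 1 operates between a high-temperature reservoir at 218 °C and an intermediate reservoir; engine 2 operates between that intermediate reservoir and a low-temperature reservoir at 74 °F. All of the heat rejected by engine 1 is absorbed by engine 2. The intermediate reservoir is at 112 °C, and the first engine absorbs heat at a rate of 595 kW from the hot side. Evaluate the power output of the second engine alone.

Ẇ₂ ≈ 107.4 kW

T_H = 218 °C → 218 + 273.15 = 491.15 K.
T_C = 74 °F → (74 − 32) × 5/9 = 23.33 °C = 296.48 K.
T_m = 112 °C → 112 + 273.15 = 385.15 K.
Heat entering the second stage: Q_m = Q_H·(T_m/T_H) = 595 × 385.15/491.15 = 466.6 kW.
Second-stage efficiency η₂ = 1 − T_C/T_m = 1 − 296.48/385.15 = 0.2302, so W₂ = η₂·Q_m = 107.4 kW.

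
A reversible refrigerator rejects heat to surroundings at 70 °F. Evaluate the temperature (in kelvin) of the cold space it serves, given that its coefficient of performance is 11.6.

T_C ≈ 270.9 K

T_H = 70 °F → (70 − 32) × 5/9 = 21.11 °C = 294.26 K.
COP_R = T_C/(T_H − T_C) ⇒ T_C = T_H·COP_R/(1 + COP_R) = 294.26 × 11.6/(1 + 11.6) = 270.9 K.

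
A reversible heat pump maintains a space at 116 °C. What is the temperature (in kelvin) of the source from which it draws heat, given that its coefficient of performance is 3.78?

T_C ≈ 286 K

T_H = 116 °C → 116 + 273.15 = 389.15 K.
COP_HP = T_H/(T_H − T_C) ⇒ T_C = T_H·(COP_HP − 1)/COP_HP = 389.15 × (3.78 − 1)/3.78 = 286 K.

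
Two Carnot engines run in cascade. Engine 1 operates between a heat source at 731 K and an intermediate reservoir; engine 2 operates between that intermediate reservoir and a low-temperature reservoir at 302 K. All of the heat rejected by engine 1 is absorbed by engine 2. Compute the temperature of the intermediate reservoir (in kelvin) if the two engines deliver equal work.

For reversible stages Q_m = Q_H·(T_m/T_H). Setting W₁ = Q_H(1 − T_m/T_H) equal to W₂ = Q_m(1 − T_C/T_m) = Q_H·(T_m − T_C)/T_H gives T_H − T_m = T_m − T_C, so T_m = (T_H + T_C)/2 = (731.00 + 302.00)/2 = 516 K.

T_m ≈ 516 K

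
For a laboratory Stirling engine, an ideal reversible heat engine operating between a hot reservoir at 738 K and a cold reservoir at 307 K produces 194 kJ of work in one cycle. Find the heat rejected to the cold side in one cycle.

Q_C ≈ 138 kJ

η_rev = 1 − T_C/T_H = 1 − 307.00/738.00 = 0.5840.
Since Q_C/Q_H = T_C/T_H and Q_H = W/η, Q_C = W·T_C/(T_H − T_C) = 194 × 307.00/431.00 = 138 kJ.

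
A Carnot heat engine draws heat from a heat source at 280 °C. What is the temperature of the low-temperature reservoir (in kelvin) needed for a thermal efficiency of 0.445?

T_C ≈ 307.0 K

T_H = 280 °C → 280 + 273.15 = 553.15 K.
From η = 1 − T_C/T_H, T_C = T_H·(1 − η) = 553.15 × (1 − 0.445) = 307.0 K.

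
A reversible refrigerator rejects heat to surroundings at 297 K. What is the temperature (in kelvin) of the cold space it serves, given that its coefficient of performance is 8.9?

COP_R = T_C/(T_H − T_C) ⇒ T_C = T_H·COP_R/(1 + COP_R) = 297.00 × 8.9/(1 + 8.9) = 267 K.

T_C ≈ 267 K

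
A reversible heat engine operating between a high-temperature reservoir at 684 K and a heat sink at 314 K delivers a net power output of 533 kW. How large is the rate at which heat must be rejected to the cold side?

The Carnot efficiency is η = 1 − T_C/T_H = 1 − 314.00/684.00 = 0.5409.
Since Q_C/Q_H = T_C/T_H and Q_H = W/η, Q_C = W·T_C/(T_H − T_C) = 533 × 314.00/370.00 = 452.3 kW.

Q̇_C ≈ 452.3 kW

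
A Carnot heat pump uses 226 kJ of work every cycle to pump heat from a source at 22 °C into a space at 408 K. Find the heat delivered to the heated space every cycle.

Q_H ≈ 817 kJ

T_C = 22 °C → 22 + 273.15 = 295.15 K.
The Carnot heat-pump COP is COP_HP = T_H/(T_H − T_C) = 408.00/112.85 = 3.6154.
Q_H = COP_HP · W = 3.6154 × 226 = 817 kJ.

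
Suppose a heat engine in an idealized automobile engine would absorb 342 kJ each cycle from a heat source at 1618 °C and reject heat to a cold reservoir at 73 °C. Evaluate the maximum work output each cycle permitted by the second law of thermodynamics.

T_H = 1618 °C → 1618 + 273.15 = 1891.15 K.
T_C = 73 °C → 73 + 273.15 = 346.15 K.
No engine can exceed the Carnot limit: η_max = 1 − T_C/T_H = 1 − 346.15/1891.15 = 0.8170.
W_max = η_max · Q_H = 0.8170 × 342 = 279 kJ.

W_max ≈ 279 kJ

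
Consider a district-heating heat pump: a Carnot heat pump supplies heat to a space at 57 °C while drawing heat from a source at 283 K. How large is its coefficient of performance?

T_H = 57 °C → 57 + 273.15 = 330.15 K.
The Carnot heat-pump COP is COP_HP = T_H/(T_H − T_C) = 330.15/(330.15 − 283.00) = 7.00.

COP_HP ≈ 7.00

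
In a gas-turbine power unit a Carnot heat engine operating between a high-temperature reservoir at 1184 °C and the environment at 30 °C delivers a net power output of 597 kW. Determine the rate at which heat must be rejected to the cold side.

Q̇_C ≈ 157 kW

T_H = 1184 °C → 1184 + 273.15 = 1457.15 K.
T_C = 30 °C → 30 + 273.15 = 303.15 K.
For a reversible engine, η = 1 − T_C/T_H = 1 − 303.15/1457.15 = 0.7920.
Since Q_C/Q_H = T_C/T_H and Q_H = W/η, Q_C = W·T_C/(T_H − T_C) = 597 × 303.15/1154.00 = 157 kW.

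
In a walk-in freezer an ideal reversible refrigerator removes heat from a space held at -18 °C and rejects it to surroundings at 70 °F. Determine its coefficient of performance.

COP_R ≈ 6.52

T_H = 70 °F → (70 − 32) × 5/9 = 21.11 °C = 294.26 K.
T_C = -18 °C → -18 + 273.15 = 255.15 K.
For a reversible refrigerator, COP_R = T_C/(T_H − T_C) = 255.15/(294.26 − 255.15) = 6.52.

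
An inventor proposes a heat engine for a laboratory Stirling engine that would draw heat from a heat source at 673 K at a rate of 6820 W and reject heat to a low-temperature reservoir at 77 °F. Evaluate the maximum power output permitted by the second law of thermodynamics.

Ẇ_max ≈ 3800 W

T_C = 77 °F → (77 − 32) × 5/9 = 25.00 °C = 298.15 K.
By the Carnot theorem, η_max = 1 − T_C/T_H = 1 − 298.15/673.00 = 0.5570.
W_max = η_max · Q_H = 0.5570 × 6820 = 3800 W.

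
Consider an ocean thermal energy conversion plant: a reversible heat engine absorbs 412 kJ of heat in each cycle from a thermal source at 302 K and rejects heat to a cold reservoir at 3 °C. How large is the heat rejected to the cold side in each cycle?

Q_C ≈ 377 kJ

T_C = 3 °C → 3 + 273.15 = 276.15 K.
Since the cycle is reversible, η = 1 − T_C/T_H = 1 − 276.15/302.00 = 0.0856.
For a reversible cycle Q_C/Q_H = T_C/T_H, so Q_C = 412 × 276.15/302.00 = 377 kJ.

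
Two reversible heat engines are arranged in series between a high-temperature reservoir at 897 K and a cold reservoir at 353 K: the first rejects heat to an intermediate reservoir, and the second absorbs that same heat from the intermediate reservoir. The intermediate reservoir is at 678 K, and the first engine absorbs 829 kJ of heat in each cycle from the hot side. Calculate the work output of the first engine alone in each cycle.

W₁ ≈ 202 kJ

First-stage efficiency η₁ = 1 − T_m/T_H = 1 − 678.00/897.00 = 0.2441.
W₁ = η₁·Q_H = 0.2441 × 829 = 202 kJ.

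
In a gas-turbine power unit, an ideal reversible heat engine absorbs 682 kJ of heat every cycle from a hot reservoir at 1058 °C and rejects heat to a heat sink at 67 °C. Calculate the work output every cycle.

T_H = 1058 °C → 1058 + 273.15 = 1331.15 K.
T_C = 67 °C → 67 + 273.15 = 340.15 K.
The Carnot efficiency is η = 1 − T_C/T_H = 1 − 340.15/1331.15 = 0.7445.
W = η·Q_H = 0.7445 × 682 = 508 kJ.

W ≈ 508 kJ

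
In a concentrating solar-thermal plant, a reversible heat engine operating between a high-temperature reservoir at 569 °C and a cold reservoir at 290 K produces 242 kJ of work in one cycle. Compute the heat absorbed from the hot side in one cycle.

T_H = 569 °C → 569 + 273.15 = 842.15 K.
η_rev = 1 − T_C/T_H = 1 − 290.00/842.15 = 0.6556.
Q_H = W/η = 242/0.6556 = 369 kJ.

Q_H ≈ 369 kJ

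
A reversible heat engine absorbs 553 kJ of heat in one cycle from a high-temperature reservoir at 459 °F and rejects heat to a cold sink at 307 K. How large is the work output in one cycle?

T_H = 459 °F → (459 − 32) × 5/9 = 237.22 °C = 510.37 K.
The Carnot efficiency is η = 1 − T_C/T_H = 1 − 307.00/510.37 = 0.3985.
W = η·Q_H = 0.3985 × 553 = 220 kJ.

W ≈ 220 kJ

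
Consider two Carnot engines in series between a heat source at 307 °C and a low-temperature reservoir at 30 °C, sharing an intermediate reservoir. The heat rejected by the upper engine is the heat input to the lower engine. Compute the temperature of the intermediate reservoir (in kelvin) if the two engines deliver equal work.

T_H = 307 °C → 307 + 273.15 = 580.15 K.
T_C = 30 °C → 30 + 273.15 = 303.15 K.
For reversible stages Q_m = Q_H·(T_m/T_H). Setting W₁ = Q_H(1 − T_m/T_H) equal to W₂ = Q_m(1 − T_C/T_m) = Q_H·(T_m − T_C)/T_H gives T_H − T_m = T_m − T_C, so T_m = (T_H + T_C)/2 = (580.15 + 303.15)/2 = 441.6 K.

T_m ≈ 441.6 K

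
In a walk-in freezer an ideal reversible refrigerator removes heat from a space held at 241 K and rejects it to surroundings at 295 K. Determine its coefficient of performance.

Carnot COP: COP_R = T_C/(T_H − T_C) = 241.00/(295.00 − 241.00) = 4.463.

COP_R ≈ 4.463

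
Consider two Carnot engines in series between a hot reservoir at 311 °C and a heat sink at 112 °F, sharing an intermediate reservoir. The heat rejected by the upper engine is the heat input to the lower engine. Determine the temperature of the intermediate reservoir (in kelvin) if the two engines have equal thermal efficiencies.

T_m ≈ 431 K

T_H = 311 °C → 311 + 273.15 = 584.15 K.
T_C = 112 °F → (112 − 32) × 5/9 = 44.44 °C = 317.59 K.
Equal efficiencies require 1 − T_m/T_H = 1 − T_C/T_m, i.e. T_m/T_H = T_C/T_m, so T_m = √(T_H·T_C) = √(584.15 × 317.59) = 431 K.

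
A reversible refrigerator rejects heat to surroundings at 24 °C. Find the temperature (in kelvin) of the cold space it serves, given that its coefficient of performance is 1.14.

T_H = 24 °C → 24 + 273.15 = 297.15 K.
COP_R = T_C/(T_H − T_C) ⇒ T_C = T_H·COP_R/(1 + COP_R) = 297.15 × 1.14/(1 + 1.14) = 158.3 K.

T_C ≈ 158.3 K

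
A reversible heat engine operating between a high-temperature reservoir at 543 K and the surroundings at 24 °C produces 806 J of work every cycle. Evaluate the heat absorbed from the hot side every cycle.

Q_H ≈ 1780 J

T_C = 24 °C → 24 + 273.15 = 297.15 K.
Since the cycle is reversible, η = 1 − T_C/T_H = 1 − 297.15/543.00 = 0.4528.
Q_H = W/η = 806/0.4528 = 1780 J.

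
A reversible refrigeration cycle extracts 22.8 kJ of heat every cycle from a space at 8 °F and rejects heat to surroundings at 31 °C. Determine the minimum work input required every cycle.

T_H = 31 °C → 31 + 273.15 = 304.15 K.
T_C = 8 °F → (8 − 32) × 5/9 = -13.33 °C = 259.82 K.
Carnot COP: COP_R = T_C/(T_H − T_C) = 259.82/44.33 = 5.8605.
W = Q_C/COP_R = 22.8/5.8605 = 3.890 kJ.

W_in ≈ 3.890 kJ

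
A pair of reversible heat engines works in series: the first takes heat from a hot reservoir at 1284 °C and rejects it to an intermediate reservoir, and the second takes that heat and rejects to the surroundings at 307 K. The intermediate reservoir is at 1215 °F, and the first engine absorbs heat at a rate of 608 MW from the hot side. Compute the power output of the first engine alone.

T_H = 1284 °C → 1284 + 273.15 = 1557.15 K.
T_m = 1215 °F → (1215 − 32) × 5/9 = 657.22 °C = 930.37 K.
First-stage efficiency η₁ = 1 − T_m/T_H = 1 − 930.37/1557.15 = 0.4025.
W₁ = η₁·Q_H = 0.4025 × 608 = 245 MW.

Ẇ₁ ≈ 245 MW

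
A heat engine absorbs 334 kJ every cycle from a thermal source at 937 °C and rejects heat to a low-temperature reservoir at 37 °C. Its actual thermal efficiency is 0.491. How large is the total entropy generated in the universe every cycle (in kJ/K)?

T_H = 937 °C → 937 + 273.15 = 1210.15 K.
T_C = 37 °C → 37 + 273.15 = 310.15 K.
W = η·Q_H = 0.491 × 334 = 164.0 kJ, so Q_C = Q_H − W = 170.0 kJ.
The hot reservoir loses entropy Q_H/T_H = 334/1210.15 = 0.2760 kJ/K; the cold reservoir gains Q_C/T_C = 170.0/310.15 = 0.5481 kJ/K.
ΔS_univ = −Q_H/T_H + Q_C/T_C = 0.272 kJ/K (> 0, since η = 0.491 < η_Carnot = 0.744).

ΔS_univ ≈ 0.272 kJ/K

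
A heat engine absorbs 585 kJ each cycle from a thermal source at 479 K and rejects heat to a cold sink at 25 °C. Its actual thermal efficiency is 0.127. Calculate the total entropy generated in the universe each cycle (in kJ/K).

ΔS_univ ≈ 0.492 kJ/K

T_C = 25 °C → 25 + 273.15 = 298.15 K.
W = η·Q_H = 0.127 × 585 = 74.30 kJ, so Q_C = Q_H − W = 510.7 kJ.
The hot reservoir loses entropy Q_H/T_H = 585/479.00 = 1.221 kJ/K; the cold reservoir gains Q_C/T_C = 510.7/298.15 = 1.713 kJ/K.
ΔS_univ = −Q_H/T_H + Q_C/T_C = 0.492 kJ/K (> 0, since η = 0.127 < η_Carnot = 0.378).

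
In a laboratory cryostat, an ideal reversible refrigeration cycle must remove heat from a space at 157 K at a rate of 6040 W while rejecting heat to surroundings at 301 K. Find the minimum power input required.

Ẇ_in ≈ 5540 W

COP_R = T_C/(T_H − T_C) = 157.00/144.00 = 1.0903.
W = Q_C/COP_R = 6040/1.0903 = 5540 W.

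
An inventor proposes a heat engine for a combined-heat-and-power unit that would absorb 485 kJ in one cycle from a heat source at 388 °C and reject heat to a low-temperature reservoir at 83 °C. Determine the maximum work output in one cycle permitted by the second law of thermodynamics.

W_max ≈ 223.7 kJ

T_H = 388 °C → 388 + 273.15 = 661.15 K.
T_C = 83 °C → 83 + 273.15 = 356.15 K.
The upper bound on efficiency is η_max = 1 − T_C/T_H = 1 − 356.15/661.15 = 0.4613.
W_max = η_max · Q_H = 0.4613 × 485 = 223.7 kJ.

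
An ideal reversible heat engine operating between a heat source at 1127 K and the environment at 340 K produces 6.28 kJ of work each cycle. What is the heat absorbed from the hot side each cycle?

η_rev = 1 − T_C/T_H = 1 − 340.00/1127.00 = 0.6983.
Q_H = W/η = 6.28/0.6983 = 8.99 kJ.

Q_H ≈ 8.99 kJ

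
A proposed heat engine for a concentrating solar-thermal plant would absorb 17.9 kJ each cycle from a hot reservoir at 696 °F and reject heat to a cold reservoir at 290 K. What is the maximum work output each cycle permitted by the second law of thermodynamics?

T_H = 696 °F → (696 − 32) × 5/9 = 368.89 °C = 642.04 K.
No engine can exceed the Carnot limit: η_max = 1 − T_C/T_H = 1 − 290.00/642.04 = 0.5483.
W_max = η_max · Q_H = 0.5483 × 17.9 = 9.815 kJ.

W_max ≈ 9.815 kJ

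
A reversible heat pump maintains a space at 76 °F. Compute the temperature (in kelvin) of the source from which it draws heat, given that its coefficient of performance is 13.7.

T_C ≈ 275.9 K

T_H = 76 °F → (76 − 32) × 5/9 = 24.44 °C = 297.59 K.
COP_HP = T_H/(T_H − T_C) ⇒ T_C = T_H·(COP_HP − 1)/COP_HP = 297.59 × (13.7 − 1)/13.7 = 275.9 K.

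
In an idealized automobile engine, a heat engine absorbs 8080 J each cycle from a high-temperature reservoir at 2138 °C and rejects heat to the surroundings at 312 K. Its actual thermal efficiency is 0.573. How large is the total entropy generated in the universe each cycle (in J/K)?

T_H = 2138 °C → 2138 + 273.15 = 2411.15 K.
W = η·Q_H = 0.573 × 8080 = 4630 J, so Q_C = Q_H − W = 3450 J.
Reservoir entropy changes: ΔS_H = −Q_H/T_H = −8080/2411.15 = -3.351 J/K and ΔS_C = +Q_C/T_C = 3450/312.00 = 11.06 J/K.
ΔS_univ = −Q_H/T_H + Q_C/T_C = 7.71 J/K (> 0, since η = 0.573 < η_Carnot = 0.871).

ΔS_univ ≈ 7.71 J/K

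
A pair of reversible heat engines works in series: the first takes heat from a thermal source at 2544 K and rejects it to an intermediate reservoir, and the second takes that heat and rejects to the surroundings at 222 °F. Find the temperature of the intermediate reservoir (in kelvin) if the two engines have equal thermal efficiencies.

T_m ≈ 981.5 K

T_C = 222 °F → (222 − 32) × 5/9 = 105.56 °C = 378.71 K.
Equal efficiencies require 1 − T_m/T_H = 1 − T_C/T_m, i.e. T_m/T_H = T_C/T_m, so T_m = √(T_H·T_C) = √(2544.00 × 378.71) = 981.5 K.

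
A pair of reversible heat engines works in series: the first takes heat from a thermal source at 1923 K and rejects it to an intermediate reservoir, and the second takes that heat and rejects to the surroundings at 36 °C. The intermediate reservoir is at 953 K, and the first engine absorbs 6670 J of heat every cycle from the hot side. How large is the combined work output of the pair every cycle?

W_total ≈ 5598 J

T_C = 36 °C → 36 + 273.15 = 309.15 K.
Two reversible stages in series are equivalent to a single Carnot engine between T_H and T_C, so η_total = 1 − T_C/T_H = 1 − 309.15/1923.00 = 0.8392.
W_total = η_total · Q_H = 0.8392 × 6670 = 5598 J.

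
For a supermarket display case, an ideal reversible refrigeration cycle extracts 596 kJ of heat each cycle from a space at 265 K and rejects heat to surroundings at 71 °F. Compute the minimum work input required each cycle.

T_H = 71 °F → (71 − 32) × 5/9 = 21.67 °C = 294.82 K.
For a reversible refrigerator, COP_R = T_C/(T_H − T_C) = 265.00/29.82 = 8.8876.
W = Q_C/COP_R = 596/8.8876 = 67.1 kJ.

W_in ≈ 67.1 kJ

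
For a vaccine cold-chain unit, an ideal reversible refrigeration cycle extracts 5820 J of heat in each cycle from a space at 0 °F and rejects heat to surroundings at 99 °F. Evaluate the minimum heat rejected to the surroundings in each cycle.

T_H = 99 °F → (99 − 32) × 5/9 = 37.22 °C = 310.37 K.
T_C = 0 °F → (0 − 32) × 5/9 = -17.78 °C = 255.37 K.
For a reversible cycle Q_H/Q_C = T_H/T_C, so Q_H = Q_C·T_H/T_C = 5820 × 310.37/255.37 = 7070 J.

Q_H ≈ 7070 J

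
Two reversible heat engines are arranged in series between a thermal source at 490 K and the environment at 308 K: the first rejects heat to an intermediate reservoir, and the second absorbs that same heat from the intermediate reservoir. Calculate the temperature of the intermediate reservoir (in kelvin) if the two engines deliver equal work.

T_m ≈ 399 K

For reversible stages Q_m = Q_H·(T_m/T_H). Setting W₁ = Q_H(1 − T_m/T_H) equal to W₂ = Q_m(1 − T_C/T_m) = Q_H·(T_m − T_C)/T_H gives T_H − T_m = T_m − T_C, so T_m = (T_H + T_C)/2 = (490.00 + 308.00)/2 = 399 K.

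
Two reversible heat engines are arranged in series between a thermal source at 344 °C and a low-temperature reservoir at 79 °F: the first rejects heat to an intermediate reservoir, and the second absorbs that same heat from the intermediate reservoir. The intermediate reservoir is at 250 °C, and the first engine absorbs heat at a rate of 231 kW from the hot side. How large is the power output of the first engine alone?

Ẇ₁ ≈ 35.18 kW

T_H = 344 °C → 344 + 273.15 = 617.15 K.
T_C = 79 °F → (79 − 32) × 5/9 = 26.11 °C = 299.26 K.
T_m = 250 °C → 250 + 273.15 = 523.15 K.
First-stage efficiency η₁ = 1 − T_m/T_H = 1 − 523.15/617.15 = 0.1523.
W₁ = η₁·Q_H = 0.1523 × 231 = 35.18 kW.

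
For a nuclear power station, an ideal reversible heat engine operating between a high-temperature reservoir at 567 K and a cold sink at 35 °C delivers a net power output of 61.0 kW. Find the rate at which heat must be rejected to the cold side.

Q̇_C ≈ 72.6 kW

T_C = 35 °C → 35 + 273.15 = 308.15 K.
The Carnot efficiency is η = 1 − T_C/T_H = 1 − 308.15/567.00 = 0.4565.
Since Q_C/Q_H = T_C/T_H and Q_H = W/η, Q_C = W·T_C/(T_H − T_C) = 61.0 × 308.15/258.85 = 72.6 kW.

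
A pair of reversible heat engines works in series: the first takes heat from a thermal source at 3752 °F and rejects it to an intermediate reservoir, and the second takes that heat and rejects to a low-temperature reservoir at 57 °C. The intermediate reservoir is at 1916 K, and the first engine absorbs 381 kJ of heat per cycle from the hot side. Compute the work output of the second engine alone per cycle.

W₂ ≈ 258 kJ

T_H = 3752 °F → (3752 − 32) × 5/9 = 2066.67 °C = 2339.82 K.
T_C = 57 °C → 57 + 273.15 = 330.15 K.
Heat entering the second stage: Q_m = Q_H·(T_m/T_H) = 381 × 1916.00/2339.82 = 312 kJ.
Second-stage efficiency η₂ = 1 − T_C/T_m = 1 − 330.15/1916.00 = 0.8277, so W₂ = η₂·Q_m = 258 kJ.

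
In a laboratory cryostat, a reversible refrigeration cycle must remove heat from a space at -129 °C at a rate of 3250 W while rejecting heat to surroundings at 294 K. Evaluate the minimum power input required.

Ẇ_in ≈ 3380 W

T_C = -129 °C → -129 + 273.15 = 144.15 K.
The reversible coefficient of performance is COP_R = T_C/(T_H − T_C) = 144.15/149.85 = 0.9620.
W = Q_C/COP_R = 3250/0.9620 = 3380 W.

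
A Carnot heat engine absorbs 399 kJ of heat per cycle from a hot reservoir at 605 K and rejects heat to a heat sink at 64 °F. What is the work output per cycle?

T_C = 64 °F → (64 − 32) × 5/9 = 17.78 °C = 290.93 K.
Since the cycle is reversible, η = 1 − T_C/T_H = 1 − 290.93/605.00 = 0.5191.
W = η·Q_H = 0.5191 × 399 = 207 kJ.

W ≈ 207 kJ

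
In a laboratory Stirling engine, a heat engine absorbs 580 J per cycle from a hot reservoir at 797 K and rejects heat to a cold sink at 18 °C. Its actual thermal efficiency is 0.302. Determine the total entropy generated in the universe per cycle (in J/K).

T_C = 18 °C → 18 + 273.15 = 291.15 K.
W = η·Q_H = 0.302 × 580 = 175.2 J, so Q_C = Q_H − W = 404.8 J.
The hot reservoir loses entropy Q_H/T_H = 580/797.00 = 0.7277 J/K; the cold reservoir gains Q_C/T_C = 404.8/291.15 = 1.390 J/K.
ΔS_univ = −Q_H/T_H + Q_C/T_C = 0.6628 J/K (> 0, since η = 0.302 < η_Carnot = 0.635).

ΔS_univ ≈ 0.6628 J/K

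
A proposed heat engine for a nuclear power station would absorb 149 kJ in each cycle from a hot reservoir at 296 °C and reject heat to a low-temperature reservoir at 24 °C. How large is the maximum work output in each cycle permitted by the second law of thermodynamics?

T_H = 296 °C → 296 + 273.15 = 569.15 K.
T_C = 24 °C → 24 + 273.15 = 297.15 K.
The upper bound on efficiency is η_max = 1 − T_C/T_H = 1 − 297.15/569.15 = 0.4779.
W_max = η_max · Q_H = 0.4779 × 149 = 71.2 kJ.

W_max ≈ 71.2 kJ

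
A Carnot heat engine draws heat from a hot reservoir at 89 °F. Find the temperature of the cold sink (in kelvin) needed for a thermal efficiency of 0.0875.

T_C ≈ 278 K

T_H = 89 °F → (89 − 32) × 5/9 = 31.67 °C = 304.82 K.
From η = 1 − T_C/T_H, T_C = T_H·(1 − η) = 304.82 × (1 − 0.0875) = 278 K.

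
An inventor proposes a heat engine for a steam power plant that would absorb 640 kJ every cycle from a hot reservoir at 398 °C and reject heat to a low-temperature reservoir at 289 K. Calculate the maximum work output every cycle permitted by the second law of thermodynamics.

T_H = 398 °C → 398 + 273.15 = 671.15 K.
The upper bound on efficiency is η_max = 1 − T_C/T_H = 1 − 289.00/671.15 = 0.5694.
W_max = η_max · Q_H = 0.5694 × 640 = 364 kJ.

W_max ≈ 364 kJ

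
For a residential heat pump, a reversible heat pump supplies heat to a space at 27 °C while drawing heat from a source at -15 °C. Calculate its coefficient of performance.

T_H = 27 °C → 27 + 273.15 = 300.15 K.
T_C = -15 °C → -15 + 273.15 = 258.15 K.
The Carnot heat-pump COP is COP_HP = T_H/(T_H − T_C) = 300.15/(300.15 − 258.15) = 7.15.

COP_HP ≈ 7.15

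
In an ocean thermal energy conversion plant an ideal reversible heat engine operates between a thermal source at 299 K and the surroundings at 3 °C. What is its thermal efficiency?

T_C = 3 °C → 3 + 273.15 = 276.15 K.
η_rev = 1 − T_C/T_H = 1 − 276.15/299.00 = 0.0764.

η ≈ 0.0764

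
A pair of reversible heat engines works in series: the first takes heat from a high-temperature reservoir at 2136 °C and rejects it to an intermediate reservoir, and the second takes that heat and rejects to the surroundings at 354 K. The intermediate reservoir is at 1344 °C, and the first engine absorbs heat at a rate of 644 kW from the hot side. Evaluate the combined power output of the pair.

Ẇ_total ≈ 549 kW

T_H = 2136 °C → 2136 + 273.15 = 2409.15 K.
Two reversible stages in series are equivalent to a single Carnot engine between T_H and T_C, so η_total = 1 − T_C/T_H = 1 − 354.00/2409.15 = 0.8531.
W_total = η_total · Q_H = 0.8531 × 644 = 549 kW.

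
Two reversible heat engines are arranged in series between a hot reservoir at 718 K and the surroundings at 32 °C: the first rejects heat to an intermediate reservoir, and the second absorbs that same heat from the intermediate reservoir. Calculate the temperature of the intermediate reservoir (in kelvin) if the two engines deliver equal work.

T_m ≈ 512 K

T_C = 32 °C → 32 + 273.15 = 305.15 K.
For reversible stages Q_m = Q_H·(T_m/T_H). Setting W₁ = Q_H(1 − T_m/T_H) equal to W₂ = Q_m(1 − T_C/T_m) = Q_H·(T_m − T_C)/T_H gives T_H − T_m = T_m − T_C, so T_m = (T_H + T_C)/2 = (718.00 + 305.15)/2 = 512 K.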